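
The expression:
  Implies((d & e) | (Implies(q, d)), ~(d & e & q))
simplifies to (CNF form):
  ~d | ~e | ~q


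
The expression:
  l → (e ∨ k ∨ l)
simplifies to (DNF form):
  True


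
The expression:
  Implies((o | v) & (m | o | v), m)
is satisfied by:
  {m: True, v: False, o: False}
  {m: True, o: True, v: False}
  {m: True, v: True, o: False}
  {m: True, o: True, v: True}
  {o: False, v: False, m: False}


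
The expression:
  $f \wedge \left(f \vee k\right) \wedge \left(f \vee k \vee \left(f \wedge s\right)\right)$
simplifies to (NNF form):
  $f$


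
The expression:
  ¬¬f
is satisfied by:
  {f: True}


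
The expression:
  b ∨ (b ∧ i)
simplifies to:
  b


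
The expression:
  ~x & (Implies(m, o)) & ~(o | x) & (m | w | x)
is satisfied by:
  {w: True, x: False, o: False, m: False}


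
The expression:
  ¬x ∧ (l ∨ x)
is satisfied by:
  {l: True, x: False}


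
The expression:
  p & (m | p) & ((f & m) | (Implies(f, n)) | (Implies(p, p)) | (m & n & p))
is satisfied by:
  {p: True}


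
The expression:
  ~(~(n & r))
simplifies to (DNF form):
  n & r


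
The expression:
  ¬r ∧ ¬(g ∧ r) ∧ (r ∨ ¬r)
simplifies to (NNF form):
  ¬r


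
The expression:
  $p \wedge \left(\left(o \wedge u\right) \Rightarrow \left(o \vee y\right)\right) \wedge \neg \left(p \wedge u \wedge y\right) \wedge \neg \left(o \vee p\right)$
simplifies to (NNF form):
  $\text{False}$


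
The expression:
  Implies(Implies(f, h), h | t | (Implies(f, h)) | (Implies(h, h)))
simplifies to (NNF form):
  True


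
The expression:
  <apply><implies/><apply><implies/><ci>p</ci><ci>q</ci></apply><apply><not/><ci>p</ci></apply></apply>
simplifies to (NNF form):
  <apply><or/><apply><not/><ci>p</ci></apply><apply><not/><ci>q</ci></apply></apply>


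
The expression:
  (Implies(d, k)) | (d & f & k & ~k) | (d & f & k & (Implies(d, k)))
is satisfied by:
  {k: True, d: False}
  {d: False, k: False}
  {d: True, k: True}


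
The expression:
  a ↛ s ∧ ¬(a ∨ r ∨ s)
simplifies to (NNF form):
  False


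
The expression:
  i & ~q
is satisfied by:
  {i: True, q: False}


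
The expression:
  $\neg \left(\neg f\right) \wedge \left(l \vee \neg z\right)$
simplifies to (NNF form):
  $f \wedge \left(l \vee \neg z\right)$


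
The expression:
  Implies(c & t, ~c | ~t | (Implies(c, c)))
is always true.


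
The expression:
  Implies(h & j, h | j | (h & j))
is always true.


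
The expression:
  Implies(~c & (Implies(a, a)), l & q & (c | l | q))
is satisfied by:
  {c: True, l: True, q: True}
  {c: True, l: True, q: False}
  {c: True, q: True, l: False}
  {c: True, q: False, l: False}
  {l: True, q: True, c: False}


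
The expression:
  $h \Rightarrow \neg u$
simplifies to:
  $\neg h \vee \neg u$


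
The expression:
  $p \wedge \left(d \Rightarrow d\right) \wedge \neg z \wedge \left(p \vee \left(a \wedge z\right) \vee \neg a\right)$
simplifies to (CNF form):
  $p \wedge \neg z$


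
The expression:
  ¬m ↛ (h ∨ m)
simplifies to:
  ¬h ∧ ¬m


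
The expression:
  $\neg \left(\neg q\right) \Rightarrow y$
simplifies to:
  $y \vee \neg q$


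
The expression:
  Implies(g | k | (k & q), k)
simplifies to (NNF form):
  k | ~g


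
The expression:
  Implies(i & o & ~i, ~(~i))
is always true.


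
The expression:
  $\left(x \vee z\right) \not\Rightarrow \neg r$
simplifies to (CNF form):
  $r \wedge \left(x \vee z\right)$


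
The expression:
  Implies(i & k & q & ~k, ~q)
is always true.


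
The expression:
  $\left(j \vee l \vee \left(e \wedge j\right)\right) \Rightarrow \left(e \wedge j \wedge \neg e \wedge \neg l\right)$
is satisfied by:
  {l: False, j: False}


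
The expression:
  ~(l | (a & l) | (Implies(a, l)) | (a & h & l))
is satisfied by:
  {a: True, l: False}


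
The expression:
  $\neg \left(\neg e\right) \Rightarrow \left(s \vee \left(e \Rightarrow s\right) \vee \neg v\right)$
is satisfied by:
  {s: True, v: False, e: False}
  {v: False, e: False, s: False}
  {e: True, s: True, v: False}
  {e: True, v: False, s: False}
  {s: True, v: True, e: False}
  {v: True, s: False, e: False}
  {e: True, v: True, s: True}


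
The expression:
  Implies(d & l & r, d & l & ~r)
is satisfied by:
  {l: False, d: False, r: False}
  {r: True, l: False, d: False}
  {d: True, l: False, r: False}
  {r: True, d: True, l: False}
  {l: True, r: False, d: False}
  {r: True, l: True, d: False}
  {d: True, l: True, r: False}


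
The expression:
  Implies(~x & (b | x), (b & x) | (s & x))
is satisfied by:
  {x: True, b: False}
  {b: False, x: False}
  {b: True, x: True}


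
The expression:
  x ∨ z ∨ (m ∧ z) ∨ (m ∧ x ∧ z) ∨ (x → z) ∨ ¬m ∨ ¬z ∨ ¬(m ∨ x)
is always true.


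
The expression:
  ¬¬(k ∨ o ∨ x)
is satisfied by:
  {x: True, o: True, k: True}
  {x: True, o: True, k: False}
  {x: True, k: True, o: False}
  {x: True, k: False, o: False}
  {o: True, k: True, x: False}
  {o: True, k: False, x: False}
  {k: True, o: False, x: False}


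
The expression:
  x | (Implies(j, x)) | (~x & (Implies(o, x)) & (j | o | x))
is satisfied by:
  {x: True, o: False, j: False}
  {o: False, j: False, x: False}
  {j: True, x: True, o: False}
  {j: True, o: False, x: False}
  {x: True, o: True, j: False}
  {o: True, x: False, j: False}
  {j: True, o: True, x: True}


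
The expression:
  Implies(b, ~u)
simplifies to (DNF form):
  ~b | ~u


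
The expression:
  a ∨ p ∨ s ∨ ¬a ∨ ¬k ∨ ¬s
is always true.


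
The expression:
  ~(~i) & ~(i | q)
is never true.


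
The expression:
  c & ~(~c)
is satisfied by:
  {c: True}


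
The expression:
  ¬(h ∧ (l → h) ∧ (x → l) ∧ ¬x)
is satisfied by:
  {x: True, h: False}
  {h: False, x: False}
  {h: True, x: True}


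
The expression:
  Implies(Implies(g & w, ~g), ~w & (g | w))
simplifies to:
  g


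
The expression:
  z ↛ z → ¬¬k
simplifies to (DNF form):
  True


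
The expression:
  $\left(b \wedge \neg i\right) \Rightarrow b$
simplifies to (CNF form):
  $\text{True}$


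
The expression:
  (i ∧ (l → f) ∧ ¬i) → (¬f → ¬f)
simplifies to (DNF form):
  True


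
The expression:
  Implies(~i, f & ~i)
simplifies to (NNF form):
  f | i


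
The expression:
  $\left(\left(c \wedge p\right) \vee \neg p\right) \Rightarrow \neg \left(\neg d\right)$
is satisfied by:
  {d: True, p: True, c: False}
  {d: True, p: False, c: False}
  {d: True, c: True, p: True}
  {d: True, c: True, p: False}
  {p: True, c: False, d: False}


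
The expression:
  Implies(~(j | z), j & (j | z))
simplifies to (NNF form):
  j | z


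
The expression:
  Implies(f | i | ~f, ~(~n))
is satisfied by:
  {n: True}


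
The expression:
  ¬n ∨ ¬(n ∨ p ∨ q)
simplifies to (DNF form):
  ¬n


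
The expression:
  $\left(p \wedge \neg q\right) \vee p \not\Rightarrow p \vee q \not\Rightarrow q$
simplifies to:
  $p \wedge \neg q$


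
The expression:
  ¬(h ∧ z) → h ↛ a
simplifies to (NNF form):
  h ∧ (z ∨ ¬a)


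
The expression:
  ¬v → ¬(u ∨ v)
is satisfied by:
  {v: True, u: False}
  {u: False, v: False}
  {u: True, v: True}


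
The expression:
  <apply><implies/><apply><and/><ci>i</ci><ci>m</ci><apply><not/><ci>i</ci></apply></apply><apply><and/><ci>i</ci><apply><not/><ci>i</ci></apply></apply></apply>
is always true.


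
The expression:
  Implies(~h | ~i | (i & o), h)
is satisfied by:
  {h: True}


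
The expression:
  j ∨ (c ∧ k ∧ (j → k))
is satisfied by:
  {c: True, j: True, k: True}
  {c: True, j: True, k: False}
  {j: True, k: True, c: False}
  {j: True, k: False, c: False}
  {c: True, k: True, j: False}


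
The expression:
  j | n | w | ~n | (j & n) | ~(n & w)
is always true.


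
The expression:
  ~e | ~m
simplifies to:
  ~e | ~m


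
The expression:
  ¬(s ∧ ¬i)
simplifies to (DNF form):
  i ∨ ¬s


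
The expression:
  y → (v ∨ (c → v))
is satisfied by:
  {v: True, c: False, y: False}
  {c: False, y: False, v: False}
  {y: True, v: True, c: False}
  {y: True, c: False, v: False}
  {v: True, c: True, y: False}
  {c: True, v: False, y: False}
  {y: True, c: True, v: True}


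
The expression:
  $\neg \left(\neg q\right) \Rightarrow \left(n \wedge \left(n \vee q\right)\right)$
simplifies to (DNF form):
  $n \vee \neg q$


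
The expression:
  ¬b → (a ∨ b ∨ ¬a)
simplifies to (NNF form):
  True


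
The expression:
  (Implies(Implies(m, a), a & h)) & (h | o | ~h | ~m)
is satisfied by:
  {m: True, h: True, a: False}
  {m: True, a: False, h: False}
  {m: True, h: True, a: True}
  {h: True, a: True, m: False}


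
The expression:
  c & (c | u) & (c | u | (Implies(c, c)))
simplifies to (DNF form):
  c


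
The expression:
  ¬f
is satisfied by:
  {f: False}


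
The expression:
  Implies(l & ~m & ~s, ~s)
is always true.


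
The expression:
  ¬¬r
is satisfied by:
  {r: True}


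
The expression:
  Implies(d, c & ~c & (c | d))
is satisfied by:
  {d: False}


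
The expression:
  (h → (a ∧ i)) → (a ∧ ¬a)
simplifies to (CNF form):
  h ∧ (¬a ∨ ¬i)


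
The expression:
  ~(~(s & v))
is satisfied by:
  {s: True, v: True}


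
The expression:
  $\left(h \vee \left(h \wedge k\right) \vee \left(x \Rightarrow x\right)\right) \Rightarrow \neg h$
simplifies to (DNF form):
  $\neg h$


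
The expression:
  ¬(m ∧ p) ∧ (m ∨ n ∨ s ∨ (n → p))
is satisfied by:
  {p: False, m: False}
  {m: True, p: False}
  {p: True, m: False}


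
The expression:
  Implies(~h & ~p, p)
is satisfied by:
  {p: True, h: True}
  {p: True, h: False}
  {h: True, p: False}


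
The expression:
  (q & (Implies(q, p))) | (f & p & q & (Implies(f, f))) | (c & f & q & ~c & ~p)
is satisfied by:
  {p: True, q: True}


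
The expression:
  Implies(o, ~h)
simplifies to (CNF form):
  ~h | ~o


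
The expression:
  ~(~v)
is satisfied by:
  {v: True}


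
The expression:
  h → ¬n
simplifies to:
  ¬h ∨ ¬n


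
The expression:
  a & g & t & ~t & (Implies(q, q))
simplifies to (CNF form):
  False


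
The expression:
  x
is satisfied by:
  {x: True}


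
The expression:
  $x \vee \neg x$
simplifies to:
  $\text{True}$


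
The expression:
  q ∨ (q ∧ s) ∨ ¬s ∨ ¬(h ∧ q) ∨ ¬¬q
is always true.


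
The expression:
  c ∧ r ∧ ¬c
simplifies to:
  False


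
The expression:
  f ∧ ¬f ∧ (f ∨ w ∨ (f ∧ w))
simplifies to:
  False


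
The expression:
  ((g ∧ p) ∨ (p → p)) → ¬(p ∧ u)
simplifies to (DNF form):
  ¬p ∨ ¬u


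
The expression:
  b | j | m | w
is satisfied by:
  {b: True, m: True, w: True, j: True}
  {b: True, m: True, w: True, j: False}
  {b: True, m: True, j: True, w: False}
  {b: True, m: True, j: False, w: False}
  {b: True, w: True, j: True, m: False}
  {b: True, w: True, j: False, m: False}
  {b: True, w: False, j: True, m: False}
  {b: True, w: False, j: False, m: False}
  {m: True, w: True, j: True, b: False}
  {m: True, w: True, j: False, b: False}
  {m: True, j: True, w: False, b: False}
  {m: True, j: False, w: False, b: False}
  {w: True, j: True, m: False, b: False}
  {w: True, m: False, j: False, b: False}
  {j: True, m: False, w: False, b: False}


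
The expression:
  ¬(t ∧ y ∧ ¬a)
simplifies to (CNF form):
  a ∨ ¬t ∨ ¬y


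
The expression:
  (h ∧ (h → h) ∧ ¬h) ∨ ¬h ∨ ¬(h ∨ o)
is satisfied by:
  {h: False}


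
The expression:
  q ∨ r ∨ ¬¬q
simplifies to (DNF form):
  q ∨ r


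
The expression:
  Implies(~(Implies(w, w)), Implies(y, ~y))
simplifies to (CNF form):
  True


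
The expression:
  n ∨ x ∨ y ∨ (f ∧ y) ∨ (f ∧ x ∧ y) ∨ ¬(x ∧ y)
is always true.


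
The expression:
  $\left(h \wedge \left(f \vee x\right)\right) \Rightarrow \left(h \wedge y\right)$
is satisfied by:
  {y: True, f: False, h: False, x: False}
  {y: True, x: True, f: False, h: False}
  {y: True, f: True, h: False, x: False}
  {y: True, x: True, f: True, h: False}
  {x: False, f: False, h: False, y: False}
  {x: True, f: False, h: False, y: False}
  {f: True, x: False, h: False, y: False}
  {x: True, f: True, h: False, y: False}
  {h: True, y: True, x: False, f: False}
  {x: True, h: True, y: True, f: False}
  {h: True, y: True, f: True, x: False}
  {x: True, h: True, y: True, f: True}
  {h: True, y: False, f: False, x: False}


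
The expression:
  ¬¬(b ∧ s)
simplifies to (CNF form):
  b ∧ s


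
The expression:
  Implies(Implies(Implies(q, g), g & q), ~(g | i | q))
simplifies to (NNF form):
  ~q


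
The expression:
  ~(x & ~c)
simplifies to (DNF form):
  c | ~x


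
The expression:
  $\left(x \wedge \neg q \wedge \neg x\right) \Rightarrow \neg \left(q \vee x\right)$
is always true.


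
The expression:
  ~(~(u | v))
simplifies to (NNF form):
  u | v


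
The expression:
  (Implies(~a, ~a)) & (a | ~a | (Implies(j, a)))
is always true.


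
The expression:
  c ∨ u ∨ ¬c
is always true.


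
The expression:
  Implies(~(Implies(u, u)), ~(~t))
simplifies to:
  True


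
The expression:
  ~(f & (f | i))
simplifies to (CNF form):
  ~f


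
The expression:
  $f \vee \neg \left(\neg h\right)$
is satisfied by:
  {h: True, f: True}
  {h: True, f: False}
  {f: True, h: False}


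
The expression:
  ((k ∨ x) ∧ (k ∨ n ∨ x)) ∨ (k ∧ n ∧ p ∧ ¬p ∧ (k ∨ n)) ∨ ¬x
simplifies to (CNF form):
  True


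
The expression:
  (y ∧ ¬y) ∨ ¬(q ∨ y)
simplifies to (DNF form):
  ¬q ∧ ¬y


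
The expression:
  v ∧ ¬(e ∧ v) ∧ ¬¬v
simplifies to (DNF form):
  v ∧ ¬e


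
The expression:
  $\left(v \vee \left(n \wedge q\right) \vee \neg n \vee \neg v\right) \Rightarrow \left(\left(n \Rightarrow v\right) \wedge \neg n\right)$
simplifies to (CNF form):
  $\neg n$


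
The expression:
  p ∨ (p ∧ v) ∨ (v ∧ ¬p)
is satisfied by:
  {v: True, p: True}
  {v: True, p: False}
  {p: True, v: False}


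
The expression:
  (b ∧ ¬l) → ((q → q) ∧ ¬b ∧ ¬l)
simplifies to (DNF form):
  l ∨ ¬b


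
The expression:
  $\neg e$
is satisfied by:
  {e: False}


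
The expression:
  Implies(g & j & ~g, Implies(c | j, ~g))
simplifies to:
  True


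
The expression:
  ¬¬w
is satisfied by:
  {w: True}


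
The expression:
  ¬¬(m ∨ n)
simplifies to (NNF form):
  m ∨ n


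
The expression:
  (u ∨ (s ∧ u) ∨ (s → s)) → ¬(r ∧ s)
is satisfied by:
  {s: False, r: False}
  {r: True, s: False}
  {s: True, r: False}


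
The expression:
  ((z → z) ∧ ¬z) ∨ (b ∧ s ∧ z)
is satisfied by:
  {s: True, b: True, z: False}
  {s: True, b: False, z: False}
  {b: True, s: False, z: False}
  {s: False, b: False, z: False}
  {z: True, s: True, b: True}


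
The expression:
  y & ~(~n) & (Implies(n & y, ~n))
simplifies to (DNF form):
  False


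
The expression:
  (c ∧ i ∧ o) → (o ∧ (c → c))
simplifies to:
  True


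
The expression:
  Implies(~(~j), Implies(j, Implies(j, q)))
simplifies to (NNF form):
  q | ~j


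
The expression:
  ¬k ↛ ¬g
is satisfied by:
  {g: True, k: False}


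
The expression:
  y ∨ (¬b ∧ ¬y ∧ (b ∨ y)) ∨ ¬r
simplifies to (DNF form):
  y ∨ ¬r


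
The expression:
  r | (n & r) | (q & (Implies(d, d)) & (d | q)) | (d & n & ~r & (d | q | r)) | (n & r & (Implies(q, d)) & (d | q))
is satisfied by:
  {r: True, d: True, q: True, n: True}
  {r: True, d: True, q: True, n: False}
  {r: True, q: True, n: True, d: False}
  {r: True, q: True, n: False, d: False}
  {r: True, d: True, n: True, q: False}
  {r: True, d: True, n: False, q: False}
  {r: True, n: True, q: False, d: False}
  {r: True, n: False, q: False, d: False}
  {d: True, q: True, n: True, r: False}
  {d: True, q: True, n: False, r: False}
  {q: True, n: True, r: False, d: False}
  {q: True, r: False, n: False, d: False}
  {d: True, n: True, r: False, q: False}


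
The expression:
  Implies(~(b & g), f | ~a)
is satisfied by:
  {b: True, f: True, g: True, a: False}
  {b: True, f: True, g: False, a: False}
  {f: True, g: True, b: False, a: False}
  {f: True, b: False, g: False, a: False}
  {b: True, g: True, f: False, a: False}
  {b: True, g: False, f: False, a: False}
  {g: True, b: False, f: False, a: False}
  {b: False, g: False, f: False, a: False}
  {b: True, a: True, f: True, g: True}
  {b: True, a: True, f: True, g: False}
  {a: True, f: True, g: True, b: False}
  {a: True, f: True, g: False, b: False}
  {a: True, b: True, g: True, f: False}


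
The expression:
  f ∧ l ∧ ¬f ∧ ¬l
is never true.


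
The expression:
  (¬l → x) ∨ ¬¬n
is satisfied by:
  {n: True, x: True, l: True}
  {n: True, x: True, l: False}
  {n: True, l: True, x: False}
  {n: True, l: False, x: False}
  {x: True, l: True, n: False}
  {x: True, l: False, n: False}
  {l: True, x: False, n: False}


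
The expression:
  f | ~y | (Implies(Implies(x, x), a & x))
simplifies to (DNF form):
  f | ~y | (a & x)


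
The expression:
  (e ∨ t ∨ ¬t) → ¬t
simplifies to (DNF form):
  ¬t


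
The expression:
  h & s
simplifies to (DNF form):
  h & s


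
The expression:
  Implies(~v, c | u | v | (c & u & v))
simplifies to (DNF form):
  c | u | v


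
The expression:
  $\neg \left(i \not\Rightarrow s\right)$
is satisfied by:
  {s: True, i: False}
  {i: False, s: False}
  {i: True, s: True}


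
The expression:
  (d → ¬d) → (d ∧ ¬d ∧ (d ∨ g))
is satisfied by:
  {d: True}


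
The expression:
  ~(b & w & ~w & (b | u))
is always true.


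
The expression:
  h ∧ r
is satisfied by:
  {r: True, h: True}


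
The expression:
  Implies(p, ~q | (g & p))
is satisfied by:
  {g: True, p: False, q: False}
  {p: False, q: False, g: False}
  {g: True, q: True, p: False}
  {q: True, p: False, g: False}
  {g: True, p: True, q: False}
  {p: True, g: False, q: False}
  {g: True, q: True, p: True}


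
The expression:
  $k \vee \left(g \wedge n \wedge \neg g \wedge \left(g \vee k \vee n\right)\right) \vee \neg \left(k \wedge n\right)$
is always true.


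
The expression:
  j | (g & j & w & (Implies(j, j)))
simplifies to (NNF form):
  j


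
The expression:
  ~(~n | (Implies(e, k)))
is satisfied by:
  {e: True, n: True, k: False}


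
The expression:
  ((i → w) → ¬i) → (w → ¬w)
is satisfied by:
  {i: True, w: False}
  {w: False, i: False}
  {w: True, i: True}


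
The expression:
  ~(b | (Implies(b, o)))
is never true.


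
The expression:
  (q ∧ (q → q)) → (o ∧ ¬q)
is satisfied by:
  {q: False}


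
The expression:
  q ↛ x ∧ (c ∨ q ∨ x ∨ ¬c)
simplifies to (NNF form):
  q ∧ ¬x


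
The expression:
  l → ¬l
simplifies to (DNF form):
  ¬l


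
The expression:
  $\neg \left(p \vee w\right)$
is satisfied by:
  {p: False, w: False}


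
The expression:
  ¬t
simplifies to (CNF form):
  ¬t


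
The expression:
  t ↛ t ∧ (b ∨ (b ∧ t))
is never true.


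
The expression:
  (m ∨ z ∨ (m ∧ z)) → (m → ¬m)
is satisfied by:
  {m: False}


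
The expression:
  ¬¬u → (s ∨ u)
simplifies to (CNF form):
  True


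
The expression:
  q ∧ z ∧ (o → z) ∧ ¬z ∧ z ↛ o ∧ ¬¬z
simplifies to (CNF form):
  False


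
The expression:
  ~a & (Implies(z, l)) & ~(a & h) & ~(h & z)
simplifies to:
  ~a & (l | ~z) & (~h | ~z)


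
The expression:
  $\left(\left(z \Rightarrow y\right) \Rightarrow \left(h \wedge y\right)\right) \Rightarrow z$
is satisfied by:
  {z: True, h: False, y: False}
  {h: False, y: False, z: False}
  {y: True, z: True, h: False}
  {y: True, h: False, z: False}
  {z: True, h: True, y: False}
  {h: True, z: False, y: False}
  {y: True, h: True, z: True}


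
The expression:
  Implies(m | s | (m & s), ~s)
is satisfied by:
  {s: False}


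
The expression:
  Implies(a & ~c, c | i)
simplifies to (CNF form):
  c | i | ~a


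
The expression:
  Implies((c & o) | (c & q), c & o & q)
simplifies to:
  ~c | (o & q) | (~o & ~q)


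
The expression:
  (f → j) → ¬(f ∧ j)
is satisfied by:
  {j: False, f: False}
  {f: True, j: False}
  {j: True, f: False}


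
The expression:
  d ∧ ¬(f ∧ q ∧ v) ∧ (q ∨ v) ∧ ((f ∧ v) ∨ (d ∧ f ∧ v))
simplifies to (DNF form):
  d ∧ f ∧ v ∧ ¬q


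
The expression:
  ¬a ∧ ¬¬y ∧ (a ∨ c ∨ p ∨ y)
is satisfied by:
  {y: True, a: False}


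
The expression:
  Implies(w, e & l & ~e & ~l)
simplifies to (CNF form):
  ~w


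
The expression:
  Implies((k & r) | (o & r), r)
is always true.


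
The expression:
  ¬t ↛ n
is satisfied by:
  {n: True, t: False}
  {t: False, n: False}
  {t: True, n: True}


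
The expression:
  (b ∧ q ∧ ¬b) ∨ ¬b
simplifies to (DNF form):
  ¬b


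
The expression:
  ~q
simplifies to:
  ~q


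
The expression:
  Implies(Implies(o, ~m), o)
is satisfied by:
  {o: True}


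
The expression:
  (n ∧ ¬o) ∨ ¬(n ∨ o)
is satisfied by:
  {o: False}


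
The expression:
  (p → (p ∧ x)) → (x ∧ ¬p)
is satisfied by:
  {x: True, p: False}
  {p: True, x: False}


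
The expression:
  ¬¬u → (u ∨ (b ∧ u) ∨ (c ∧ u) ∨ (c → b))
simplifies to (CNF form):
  True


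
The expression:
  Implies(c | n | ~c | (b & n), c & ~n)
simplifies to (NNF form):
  c & ~n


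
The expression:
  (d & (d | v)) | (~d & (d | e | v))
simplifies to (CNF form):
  d | e | v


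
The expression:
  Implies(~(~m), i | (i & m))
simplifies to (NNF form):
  i | ~m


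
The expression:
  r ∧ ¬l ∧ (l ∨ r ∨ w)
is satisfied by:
  {r: True, l: False}


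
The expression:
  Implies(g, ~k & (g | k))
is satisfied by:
  {g: False, k: False}
  {k: True, g: False}
  {g: True, k: False}


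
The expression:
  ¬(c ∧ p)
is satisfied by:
  {p: False, c: False}
  {c: True, p: False}
  {p: True, c: False}


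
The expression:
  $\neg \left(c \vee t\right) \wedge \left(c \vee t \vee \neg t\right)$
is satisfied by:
  {t: False, c: False}


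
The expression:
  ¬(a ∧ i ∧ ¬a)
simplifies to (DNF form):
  True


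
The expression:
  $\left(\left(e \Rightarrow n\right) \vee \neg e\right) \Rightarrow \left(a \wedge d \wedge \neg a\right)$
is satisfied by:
  {e: True, n: False}


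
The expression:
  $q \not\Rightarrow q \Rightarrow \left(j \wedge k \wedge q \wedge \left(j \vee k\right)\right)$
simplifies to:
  $\text{True}$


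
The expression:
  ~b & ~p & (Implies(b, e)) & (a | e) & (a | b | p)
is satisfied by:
  {a: True, b: False, p: False}


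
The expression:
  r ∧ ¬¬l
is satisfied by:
  {r: True, l: True}


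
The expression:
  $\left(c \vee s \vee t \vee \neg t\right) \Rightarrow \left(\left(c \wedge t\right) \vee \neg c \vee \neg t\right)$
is always true.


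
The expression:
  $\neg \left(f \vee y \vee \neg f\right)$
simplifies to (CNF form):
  $\text{False}$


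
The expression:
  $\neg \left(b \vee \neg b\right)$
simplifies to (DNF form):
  $\text{False}$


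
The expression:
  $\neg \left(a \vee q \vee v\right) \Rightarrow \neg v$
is always true.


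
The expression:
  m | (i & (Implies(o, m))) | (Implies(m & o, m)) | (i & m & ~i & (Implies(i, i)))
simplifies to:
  True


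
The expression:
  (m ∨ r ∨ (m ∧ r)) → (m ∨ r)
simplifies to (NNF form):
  True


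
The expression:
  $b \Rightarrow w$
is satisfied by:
  {w: True, b: False}
  {b: False, w: False}
  {b: True, w: True}


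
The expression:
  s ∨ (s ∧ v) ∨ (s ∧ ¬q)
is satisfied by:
  {s: True}


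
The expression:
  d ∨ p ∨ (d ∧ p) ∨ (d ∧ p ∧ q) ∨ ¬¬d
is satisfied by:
  {d: True, p: True}
  {d: True, p: False}
  {p: True, d: False}


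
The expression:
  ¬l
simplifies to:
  ¬l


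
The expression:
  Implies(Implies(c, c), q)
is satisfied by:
  {q: True}


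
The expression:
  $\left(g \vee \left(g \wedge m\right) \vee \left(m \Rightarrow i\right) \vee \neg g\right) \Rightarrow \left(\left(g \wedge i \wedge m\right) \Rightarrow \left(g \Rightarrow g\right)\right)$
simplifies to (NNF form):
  $\text{True}$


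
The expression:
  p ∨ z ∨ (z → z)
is always true.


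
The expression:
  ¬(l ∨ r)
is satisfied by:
  {r: False, l: False}


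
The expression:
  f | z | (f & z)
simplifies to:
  f | z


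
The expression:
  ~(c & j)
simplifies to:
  ~c | ~j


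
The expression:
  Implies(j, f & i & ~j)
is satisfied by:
  {j: False}


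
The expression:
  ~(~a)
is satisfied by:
  {a: True}


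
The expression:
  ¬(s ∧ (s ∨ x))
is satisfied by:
  {s: False}


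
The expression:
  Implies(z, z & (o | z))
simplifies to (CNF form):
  True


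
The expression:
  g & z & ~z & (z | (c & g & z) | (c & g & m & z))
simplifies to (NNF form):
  False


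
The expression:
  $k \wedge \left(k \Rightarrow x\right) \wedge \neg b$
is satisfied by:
  {x: True, k: True, b: False}


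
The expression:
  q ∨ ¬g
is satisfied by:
  {q: True, g: False}
  {g: False, q: False}
  {g: True, q: True}


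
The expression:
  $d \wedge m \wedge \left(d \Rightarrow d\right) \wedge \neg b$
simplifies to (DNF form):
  $d \wedge m \wedge \neg b$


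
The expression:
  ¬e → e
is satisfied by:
  {e: True}


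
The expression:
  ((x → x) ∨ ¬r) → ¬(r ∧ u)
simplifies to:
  ¬r ∨ ¬u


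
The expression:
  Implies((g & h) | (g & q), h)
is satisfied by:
  {h: True, g: False, q: False}
  {g: False, q: False, h: False}
  {q: True, h: True, g: False}
  {q: True, g: False, h: False}
  {h: True, g: True, q: False}
  {g: True, h: False, q: False}
  {q: True, g: True, h: True}


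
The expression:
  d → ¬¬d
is always true.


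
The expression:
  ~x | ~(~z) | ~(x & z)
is always true.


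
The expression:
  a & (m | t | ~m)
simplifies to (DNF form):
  a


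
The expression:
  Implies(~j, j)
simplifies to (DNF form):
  j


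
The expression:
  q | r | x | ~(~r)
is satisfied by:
  {r: True, x: True, q: True}
  {r: True, x: True, q: False}
  {r: True, q: True, x: False}
  {r: True, q: False, x: False}
  {x: True, q: True, r: False}
  {x: True, q: False, r: False}
  {q: True, x: False, r: False}


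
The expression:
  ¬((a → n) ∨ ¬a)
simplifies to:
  a ∧ ¬n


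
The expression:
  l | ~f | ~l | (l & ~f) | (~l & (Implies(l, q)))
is always true.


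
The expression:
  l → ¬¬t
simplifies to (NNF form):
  t ∨ ¬l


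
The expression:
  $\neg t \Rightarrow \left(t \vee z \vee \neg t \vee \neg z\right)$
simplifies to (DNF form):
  $\text{True}$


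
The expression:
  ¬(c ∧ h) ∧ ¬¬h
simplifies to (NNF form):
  h ∧ ¬c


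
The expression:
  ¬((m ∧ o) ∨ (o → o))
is never true.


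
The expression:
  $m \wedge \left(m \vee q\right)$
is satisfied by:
  {m: True}


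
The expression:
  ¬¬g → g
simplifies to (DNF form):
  True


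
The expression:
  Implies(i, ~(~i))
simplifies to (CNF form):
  True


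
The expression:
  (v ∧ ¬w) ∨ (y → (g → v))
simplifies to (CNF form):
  v ∨ ¬g ∨ ¬y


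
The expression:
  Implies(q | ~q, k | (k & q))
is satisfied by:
  {k: True}


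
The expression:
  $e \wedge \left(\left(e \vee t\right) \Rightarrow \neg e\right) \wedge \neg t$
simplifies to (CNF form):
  $\text{False}$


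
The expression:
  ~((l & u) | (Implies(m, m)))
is never true.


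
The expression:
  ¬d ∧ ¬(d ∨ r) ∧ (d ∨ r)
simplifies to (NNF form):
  False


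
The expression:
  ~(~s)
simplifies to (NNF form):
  s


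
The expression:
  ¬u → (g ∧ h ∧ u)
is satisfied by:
  {u: True}


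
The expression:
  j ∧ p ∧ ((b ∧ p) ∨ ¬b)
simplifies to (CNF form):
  j ∧ p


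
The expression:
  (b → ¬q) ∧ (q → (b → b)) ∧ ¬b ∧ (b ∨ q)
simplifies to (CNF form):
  q ∧ ¬b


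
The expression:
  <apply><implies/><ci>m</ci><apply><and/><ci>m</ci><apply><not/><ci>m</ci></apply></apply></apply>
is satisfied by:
  {m: False}


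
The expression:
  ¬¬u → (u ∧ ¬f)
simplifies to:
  ¬f ∨ ¬u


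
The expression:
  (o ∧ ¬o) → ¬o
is always true.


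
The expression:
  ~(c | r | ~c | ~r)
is never true.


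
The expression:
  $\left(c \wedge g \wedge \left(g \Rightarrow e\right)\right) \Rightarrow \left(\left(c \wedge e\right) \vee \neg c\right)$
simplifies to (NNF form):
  $\text{True}$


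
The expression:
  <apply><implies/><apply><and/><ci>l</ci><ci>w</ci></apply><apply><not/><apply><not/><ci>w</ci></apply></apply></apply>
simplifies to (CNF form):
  <true/>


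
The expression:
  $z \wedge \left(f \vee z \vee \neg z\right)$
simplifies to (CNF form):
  $z$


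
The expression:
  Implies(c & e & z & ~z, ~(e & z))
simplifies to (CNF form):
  True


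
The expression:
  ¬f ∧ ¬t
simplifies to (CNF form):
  ¬f ∧ ¬t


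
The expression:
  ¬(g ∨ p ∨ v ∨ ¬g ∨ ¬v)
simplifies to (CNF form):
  False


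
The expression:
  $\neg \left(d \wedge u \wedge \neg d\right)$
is always true.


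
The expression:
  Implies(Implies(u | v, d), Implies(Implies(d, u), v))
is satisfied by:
  {v: True, u: False, d: False}
  {d: True, v: True, u: False}
  {v: True, u: True, d: False}
  {d: True, v: True, u: True}
  {d: True, u: False, v: False}
  {u: True, d: False, v: False}


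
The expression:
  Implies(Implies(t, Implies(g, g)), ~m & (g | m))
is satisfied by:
  {g: True, m: False}


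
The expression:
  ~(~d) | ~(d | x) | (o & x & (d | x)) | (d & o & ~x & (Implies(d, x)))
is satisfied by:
  {d: True, o: True, x: False}
  {d: True, x: False, o: False}
  {o: True, x: False, d: False}
  {o: False, x: False, d: False}
  {d: True, o: True, x: True}
  {d: True, x: True, o: False}
  {o: True, x: True, d: False}


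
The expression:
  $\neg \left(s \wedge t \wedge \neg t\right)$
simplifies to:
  $\text{True}$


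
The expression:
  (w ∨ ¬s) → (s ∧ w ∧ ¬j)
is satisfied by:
  {s: True, w: False, j: False}
  {j: True, s: True, w: False}
  {w: True, s: True, j: False}


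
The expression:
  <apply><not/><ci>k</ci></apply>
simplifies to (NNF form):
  <apply><not/><ci>k</ci></apply>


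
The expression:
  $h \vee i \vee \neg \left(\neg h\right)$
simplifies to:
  $h \vee i$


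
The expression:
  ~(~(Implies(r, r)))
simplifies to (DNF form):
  True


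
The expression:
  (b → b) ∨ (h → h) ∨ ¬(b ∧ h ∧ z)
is always true.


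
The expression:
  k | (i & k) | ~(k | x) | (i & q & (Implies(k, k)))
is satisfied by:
  {i: True, k: True, q: True, x: False}
  {i: True, k: True, q: False, x: False}
  {k: True, q: True, i: False, x: False}
  {k: True, i: False, q: False, x: False}
  {i: True, q: True, k: False, x: False}
  {i: True, q: False, k: False, x: False}
  {q: True, i: False, k: False, x: False}
  {i: False, q: False, k: False, x: False}
  {i: True, x: True, k: True, q: True}
  {i: True, x: True, k: True, q: False}
  {x: True, k: True, q: True, i: False}
  {x: True, k: True, q: False, i: False}
  {x: True, i: True, q: True, k: False}


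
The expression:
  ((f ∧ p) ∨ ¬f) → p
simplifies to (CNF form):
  f ∨ p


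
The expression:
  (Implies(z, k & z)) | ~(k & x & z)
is always true.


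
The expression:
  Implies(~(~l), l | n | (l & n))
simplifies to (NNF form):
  True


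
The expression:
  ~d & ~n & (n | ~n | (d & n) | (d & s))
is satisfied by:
  {n: False, d: False}


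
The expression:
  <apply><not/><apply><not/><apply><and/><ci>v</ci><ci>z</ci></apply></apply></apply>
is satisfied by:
  {z: True, v: True}


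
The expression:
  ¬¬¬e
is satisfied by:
  {e: False}


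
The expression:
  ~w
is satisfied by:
  {w: False}


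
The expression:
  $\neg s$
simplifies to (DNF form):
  $\neg s$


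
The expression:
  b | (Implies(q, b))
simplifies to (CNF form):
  b | ~q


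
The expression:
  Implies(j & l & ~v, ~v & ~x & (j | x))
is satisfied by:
  {v: True, l: False, x: False, j: False}
  {j: False, l: False, v: False, x: False}
  {j: True, v: True, l: False, x: False}
  {j: True, l: False, v: False, x: False}
  {x: True, v: True, j: False, l: False}
  {x: True, j: False, l: False, v: False}
  {x: True, j: True, v: True, l: False}
  {x: True, j: True, l: False, v: False}
  {v: True, l: True, x: False, j: False}
  {l: True, x: False, v: False, j: False}
  {j: True, l: True, v: True, x: False}
  {j: True, l: True, x: False, v: False}
  {v: True, l: True, x: True, j: False}
  {l: True, x: True, j: False, v: False}
  {j: True, l: True, x: True, v: True}


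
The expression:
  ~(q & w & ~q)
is always true.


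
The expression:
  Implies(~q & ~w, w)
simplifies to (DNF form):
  q | w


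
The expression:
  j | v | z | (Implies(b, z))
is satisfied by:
  {z: True, v: True, j: True, b: False}
  {z: True, v: True, j: False, b: False}
  {z: True, j: True, v: False, b: False}
  {z: True, j: False, v: False, b: False}
  {v: True, j: True, z: False, b: False}
  {v: True, j: False, z: False, b: False}
  {j: True, z: False, v: False, b: False}
  {j: False, z: False, v: False, b: False}
  {b: True, z: True, v: True, j: True}
  {b: True, z: True, v: True, j: False}
  {b: True, z: True, j: True, v: False}
  {b: True, z: True, j: False, v: False}
  {b: True, v: True, j: True, z: False}
  {b: True, v: True, j: False, z: False}
  {b: True, j: True, v: False, z: False}


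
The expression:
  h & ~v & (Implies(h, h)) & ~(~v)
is never true.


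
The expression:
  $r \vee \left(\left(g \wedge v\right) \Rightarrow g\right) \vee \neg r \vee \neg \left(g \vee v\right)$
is always true.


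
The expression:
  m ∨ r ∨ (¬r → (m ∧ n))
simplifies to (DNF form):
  m ∨ r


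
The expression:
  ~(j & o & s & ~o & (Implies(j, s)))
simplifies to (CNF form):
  True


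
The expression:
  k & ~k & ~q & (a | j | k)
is never true.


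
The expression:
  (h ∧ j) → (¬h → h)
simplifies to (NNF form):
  True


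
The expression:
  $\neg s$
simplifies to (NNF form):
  $\neg s$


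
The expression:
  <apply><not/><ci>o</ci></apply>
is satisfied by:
  {o: False}


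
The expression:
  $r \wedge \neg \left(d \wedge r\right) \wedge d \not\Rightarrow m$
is never true.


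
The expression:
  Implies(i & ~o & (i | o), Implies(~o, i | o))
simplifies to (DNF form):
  True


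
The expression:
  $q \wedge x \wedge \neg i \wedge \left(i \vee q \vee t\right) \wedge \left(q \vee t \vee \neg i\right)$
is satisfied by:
  {x: True, q: True, i: False}


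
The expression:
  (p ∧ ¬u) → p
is always true.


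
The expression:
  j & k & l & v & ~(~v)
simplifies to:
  j & k & l & v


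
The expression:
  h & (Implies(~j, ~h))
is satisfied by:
  {h: True, j: True}


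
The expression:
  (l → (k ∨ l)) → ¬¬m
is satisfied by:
  {m: True}


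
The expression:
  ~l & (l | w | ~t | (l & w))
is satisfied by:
  {w: True, l: False, t: False}
  {w: False, l: False, t: False}
  {t: True, w: True, l: False}


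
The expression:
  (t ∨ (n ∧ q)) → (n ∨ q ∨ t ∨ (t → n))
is always true.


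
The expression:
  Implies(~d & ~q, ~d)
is always true.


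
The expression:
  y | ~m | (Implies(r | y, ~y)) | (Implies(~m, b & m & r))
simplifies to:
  True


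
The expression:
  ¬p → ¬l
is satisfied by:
  {p: True, l: False}
  {l: False, p: False}
  {l: True, p: True}


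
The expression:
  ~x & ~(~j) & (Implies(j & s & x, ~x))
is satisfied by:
  {j: True, x: False}


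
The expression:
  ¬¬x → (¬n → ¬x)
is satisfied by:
  {n: True, x: False}
  {x: False, n: False}
  {x: True, n: True}


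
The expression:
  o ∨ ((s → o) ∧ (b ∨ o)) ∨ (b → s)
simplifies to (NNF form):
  True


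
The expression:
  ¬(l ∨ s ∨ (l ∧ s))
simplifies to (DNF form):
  ¬l ∧ ¬s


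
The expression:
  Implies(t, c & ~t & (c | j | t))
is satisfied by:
  {t: False}


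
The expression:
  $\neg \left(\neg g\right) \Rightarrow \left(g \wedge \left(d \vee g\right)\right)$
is always true.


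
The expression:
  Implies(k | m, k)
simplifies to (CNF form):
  k | ~m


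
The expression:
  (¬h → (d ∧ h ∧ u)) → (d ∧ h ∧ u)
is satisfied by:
  {d: True, u: True, h: False}
  {d: True, u: False, h: False}
  {u: True, d: False, h: False}
  {d: False, u: False, h: False}
  {d: True, h: True, u: True}


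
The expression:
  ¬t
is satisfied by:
  {t: False}


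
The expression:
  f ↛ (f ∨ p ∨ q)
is never true.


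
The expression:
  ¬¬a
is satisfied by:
  {a: True}


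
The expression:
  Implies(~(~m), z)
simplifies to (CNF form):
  z | ~m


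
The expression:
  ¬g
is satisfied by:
  {g: False}


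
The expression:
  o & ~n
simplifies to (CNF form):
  o & ~n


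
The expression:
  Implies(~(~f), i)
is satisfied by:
  {i: True, f: False}
  {f: False, i: False}
  {f: True, i: True}


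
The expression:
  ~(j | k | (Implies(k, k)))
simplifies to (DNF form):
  False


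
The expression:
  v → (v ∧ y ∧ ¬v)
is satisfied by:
  {v: False}


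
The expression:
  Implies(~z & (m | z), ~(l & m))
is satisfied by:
  {z: True, l: False, m: False}
  {l: False, m: False, z: False}
  {z: True, m: True, l: False}
  {m: True, l: False, z: False}
  {z: True, l: True, m: False}
  {l: True, z: False, m: False}
  {z: True, m: True, l: True}


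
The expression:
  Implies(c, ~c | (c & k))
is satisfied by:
  {k: True, c: False}
  {c: False, k: False}
  {c: True, k: True}


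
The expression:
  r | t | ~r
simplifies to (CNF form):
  True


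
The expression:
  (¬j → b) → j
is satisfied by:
  {j: True, b: False}
  {b: False, j: False}
  {b: True, j: True}


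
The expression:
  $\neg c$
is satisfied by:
  {c: False}


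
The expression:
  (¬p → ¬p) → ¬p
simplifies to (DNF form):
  ¬p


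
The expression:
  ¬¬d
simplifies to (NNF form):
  d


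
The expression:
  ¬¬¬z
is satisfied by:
  {z: False}


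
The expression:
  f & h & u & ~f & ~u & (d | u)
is never true.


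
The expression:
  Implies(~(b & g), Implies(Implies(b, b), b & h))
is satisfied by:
  {b: True, g: True, h: True}
  {b: True, g: True, h: False}
  {b: True, h: True, g: False}
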